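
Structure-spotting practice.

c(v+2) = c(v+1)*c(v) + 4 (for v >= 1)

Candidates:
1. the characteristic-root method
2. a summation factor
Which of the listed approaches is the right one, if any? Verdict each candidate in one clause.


Technique: no special technique — the unknown enters the rule nonlinearly, not as a weighted sum — no linear method is even well-posed.
- the characteristic-root method: nonlinearity rules out exponential-mode superposition from the start.
- a summation factor: no summation factor applies — the rule is not linear in the sequence values.


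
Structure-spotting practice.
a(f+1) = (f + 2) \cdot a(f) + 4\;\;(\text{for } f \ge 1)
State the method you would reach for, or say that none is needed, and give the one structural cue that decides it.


Verdict: a summation factor — the coefficient f + 2 drifts with the index, so no fixed root exists; normalizing by the cumulative product telescopes it.


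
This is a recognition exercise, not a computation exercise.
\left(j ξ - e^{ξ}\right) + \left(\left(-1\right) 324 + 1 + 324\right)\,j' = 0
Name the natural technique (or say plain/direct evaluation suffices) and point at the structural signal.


Method: a linear integrating factor — linear in the unknown with genuine forcing: multiply through by the exponential of the integrated coefficient and the left side closes into one derivative.


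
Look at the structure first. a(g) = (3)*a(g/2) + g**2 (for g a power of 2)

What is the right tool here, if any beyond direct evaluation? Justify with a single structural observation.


Method: the master substitution — the recursive call is at index g/2 rather than a shift, a divide-and-conquer shape — substituting g = 2^m linearizes it.


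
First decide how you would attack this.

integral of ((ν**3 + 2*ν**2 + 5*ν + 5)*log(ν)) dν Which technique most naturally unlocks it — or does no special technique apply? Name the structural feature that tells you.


Diagnosis: integration by parts — one parts step with u = log(ν) trades the logarithm for an algebraic integrand.


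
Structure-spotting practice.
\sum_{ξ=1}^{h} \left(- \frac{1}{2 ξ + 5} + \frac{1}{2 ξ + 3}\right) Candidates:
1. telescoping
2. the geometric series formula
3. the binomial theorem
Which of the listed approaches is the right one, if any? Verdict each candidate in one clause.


Best approach: telescoping — the piece each term subtracts is \frac{1}{2 ξ + 3} advanced by one index, and it reappears with a plus sign leading the following term — the sum collapses to its boundary terms.
- telescoping: yes — fits the structure here.
- the geometric series formula: there is no constant term-to-term ratio.
- the binomial theorem — the summand does not match any term pattern of an expanded binomial power.


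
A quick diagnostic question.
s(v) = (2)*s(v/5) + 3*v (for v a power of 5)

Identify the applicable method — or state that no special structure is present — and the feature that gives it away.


Verdict: the master substitution — the index is divided (v/5), not shifted — substitute v = 5^m to straighten it into a shift recurrence.


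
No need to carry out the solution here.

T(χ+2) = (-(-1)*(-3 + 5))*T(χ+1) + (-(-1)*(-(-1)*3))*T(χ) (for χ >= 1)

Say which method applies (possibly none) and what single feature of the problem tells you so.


Diagnosis: the characteristic-root method — this is the constant-coefficient homogeneous case — the whole solution in χ reduces to a polynomial's roots.


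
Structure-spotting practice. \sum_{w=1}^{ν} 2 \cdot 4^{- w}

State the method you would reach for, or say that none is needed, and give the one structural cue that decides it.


Verdict: the geometric series formula — consecutive terms stand in a fixed index-free ratio — the geometric sum formula closes it.


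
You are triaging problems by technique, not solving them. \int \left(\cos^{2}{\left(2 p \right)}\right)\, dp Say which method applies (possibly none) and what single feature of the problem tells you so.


Diagnosis: a trigonometric identity — \cos^{2}{\left(2 p \right)} is an even power — the power-reduction identity rewrites it into first-degree cosines.


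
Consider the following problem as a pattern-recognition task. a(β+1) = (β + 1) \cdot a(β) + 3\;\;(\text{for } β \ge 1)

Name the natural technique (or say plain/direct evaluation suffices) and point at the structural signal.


Best approach: a summation factor — with the index-dependent coefficient β + 1, dividing by the cumulative product turns the left side into a pure difference.


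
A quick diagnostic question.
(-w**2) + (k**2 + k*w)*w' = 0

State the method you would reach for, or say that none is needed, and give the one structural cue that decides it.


Method: the homogeneous substitution — solved for the derivative, the right side is unchanged under scaling k and w together — it depends only on the ratio w/k, so substitute a single ratio variable. With the right rearrangement (exchanging the roles of the variables where needed), this also fits a Bernoulli template; the homogeneous substitution reads the structure directly.


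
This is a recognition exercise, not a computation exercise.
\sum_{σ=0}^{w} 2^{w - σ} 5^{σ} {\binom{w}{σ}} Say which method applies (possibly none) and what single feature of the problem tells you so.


Verdict: the binomial theorem — binomial coefficients against complementary powers of 5 and 2: recognize the binomial expansion and resum.


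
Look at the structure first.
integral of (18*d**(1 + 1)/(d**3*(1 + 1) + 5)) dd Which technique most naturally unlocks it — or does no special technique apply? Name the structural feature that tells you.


Diagnosis: u-substitution — collected, the integrand has one factor that is, up to a constant, the derivative of an inner expression the rest depends on — substitute for that inner expression.


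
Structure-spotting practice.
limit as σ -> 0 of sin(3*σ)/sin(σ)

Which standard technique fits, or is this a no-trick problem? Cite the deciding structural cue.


Verdict: l'Hôpital's rule (0/0) — both numerator and denominator vanish at 0: the genuine 0/0 indeterminate that l'Hôpital exists for. Known elementary limits would finish this too — the rule just bypasses the case analysis.


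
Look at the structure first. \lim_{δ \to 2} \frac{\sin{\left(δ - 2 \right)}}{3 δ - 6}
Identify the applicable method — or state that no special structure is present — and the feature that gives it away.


Method: l'Hôpital's rule (0/0) — numerator and denominator both vanish at 2 — a genuine 0/0 form, which is exactly when l'Hôpital applies. The standard small-argument limits would also carry it; the rule is the systematic route.


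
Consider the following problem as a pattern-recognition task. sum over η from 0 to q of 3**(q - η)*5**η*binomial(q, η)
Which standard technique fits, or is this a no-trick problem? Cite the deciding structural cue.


Method: the binomial theorem — the summand is term η of a binomial expansion in 5 and 3; the whole sum is a single power.


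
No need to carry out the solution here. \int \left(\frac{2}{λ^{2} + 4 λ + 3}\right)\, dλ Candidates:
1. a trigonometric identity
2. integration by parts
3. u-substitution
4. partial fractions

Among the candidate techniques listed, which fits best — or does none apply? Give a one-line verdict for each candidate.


Method: partial fractions — a proper rational integrand whose denominator splits into simpler factors — decompose into partial fractions first.
- a trigonometric identity: with no trigonometric functions present, identity rewriting has no target.
- integration by parts — there is no nonconstant-polynomial-times-kernel split with an exp, sine, cosine (degree-1 argument), or logarithm partner.
- u-substitution — no subexpression of the integrand pairs with its own derivative as a factor — individual terms may offer their own substitutions, but any change of variable covering the whole integral would have to be constructed from outside the expression.
- partial fractions — applicable, and directly so.


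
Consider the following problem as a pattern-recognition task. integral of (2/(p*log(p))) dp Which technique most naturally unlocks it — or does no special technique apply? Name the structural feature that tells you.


Technique: u-substitution — collected, the integrand has one factor that is, up to a constant, the derivative of an inner expression the rest depends on — substitute for that inner expression.


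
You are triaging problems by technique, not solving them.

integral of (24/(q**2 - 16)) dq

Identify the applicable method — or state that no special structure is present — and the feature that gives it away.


Verdict: partial fractions — rational integrand, reducible denominator q**2 - 16: decompose first, integrate second.


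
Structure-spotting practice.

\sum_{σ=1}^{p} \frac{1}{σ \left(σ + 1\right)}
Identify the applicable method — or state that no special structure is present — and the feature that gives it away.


Best approach: telescoping — rewrite \frac{1}{σ \left(σ + 1\right)} as simple fractions and successive terms eat each other — only the edges survive.


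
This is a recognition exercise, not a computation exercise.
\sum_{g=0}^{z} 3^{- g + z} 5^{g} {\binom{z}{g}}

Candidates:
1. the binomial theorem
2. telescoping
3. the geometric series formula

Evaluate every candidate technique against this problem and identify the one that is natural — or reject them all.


Technique: the binomial theorem — the summand is term g of a binomial expansion in 5 and 3; the whole sum is a single power.
- the binomial theorem — applies; the problem has the shape this method handles.
- telescoping: the terms as presented offer no neighboring cancellation — a telescoping rewrite may exist, but the displayed structure does not hand one over.
- the geometric series formula — the term-to-term ratio changes with the index, so the geometric formula cannot close it.


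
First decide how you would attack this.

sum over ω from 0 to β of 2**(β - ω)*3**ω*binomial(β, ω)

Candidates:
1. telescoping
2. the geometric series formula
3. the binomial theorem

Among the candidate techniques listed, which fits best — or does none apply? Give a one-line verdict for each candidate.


Verdict: the binomial theorem — terms weighting binomial(β, ω) against matched powers of 3 and 2 reassemble into (3 + 2)^β by the binomial theorem.
- telescoping — the summand is not presented as a shifted difference — a telescoping rewrite may exist, but the displayed structure does not offer one.
- the geometric series formula: no single multiplier carries one term to the next throughout the sum.
- the binomial theorem: yes — fits the structure here.


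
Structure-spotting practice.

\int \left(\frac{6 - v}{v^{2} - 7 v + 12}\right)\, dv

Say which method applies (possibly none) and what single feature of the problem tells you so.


Method: partial fractions — the bottom, v^{2} - 7 v + 12, comes apart into simple factors, and a proper rational function over split factors decomposes.


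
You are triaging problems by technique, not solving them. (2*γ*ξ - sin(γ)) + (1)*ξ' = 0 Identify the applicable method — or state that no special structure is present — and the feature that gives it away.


Diagnosis: a linear integrating factor — ξ appears only to the first power with coefficient 2*γ — the classic integrating-factor setup.


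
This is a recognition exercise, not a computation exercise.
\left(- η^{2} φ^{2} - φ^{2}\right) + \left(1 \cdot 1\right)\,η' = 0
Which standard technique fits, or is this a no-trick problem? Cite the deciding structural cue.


Best approach: separation of variables — solved for the derivative, the right side splits multiplicatively into a function of each variable alone — divide and integrate each side.


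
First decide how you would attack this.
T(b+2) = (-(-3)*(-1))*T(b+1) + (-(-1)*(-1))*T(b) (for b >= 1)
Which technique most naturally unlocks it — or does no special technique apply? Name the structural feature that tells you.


Diagnosis: the characteristic-root method — because shifting b leaves the equation's coefficients unchanged, exponential trials reduce it to algebra.


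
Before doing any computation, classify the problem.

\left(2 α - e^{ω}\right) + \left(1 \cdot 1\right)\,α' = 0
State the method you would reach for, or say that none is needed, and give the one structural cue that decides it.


Diagnosis: a linear integrating factor — first power of α, nonzero forcing: the integrating-factor recipe applies verbatim with p = 2.


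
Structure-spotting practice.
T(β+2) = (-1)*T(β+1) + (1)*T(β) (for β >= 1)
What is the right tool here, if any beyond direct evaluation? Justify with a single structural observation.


Verdict: the characteristic-root method — shift-invariance with fixed coefficients calls for exponential trials; the characteristic polynomial finds every r^β.


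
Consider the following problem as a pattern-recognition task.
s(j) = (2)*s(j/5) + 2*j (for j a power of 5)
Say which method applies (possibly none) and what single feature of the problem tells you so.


Verdict: the master substitution — recursion at j/5 is multiplicative in the index; logarithmic reindexing via j = 5^m linearizes it.


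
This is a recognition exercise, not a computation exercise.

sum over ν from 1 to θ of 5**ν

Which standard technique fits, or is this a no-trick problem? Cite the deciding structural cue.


Method: the geometric series formula — term-over-term division gives 5 every time — index-free ratio, geometric sum formula applies.


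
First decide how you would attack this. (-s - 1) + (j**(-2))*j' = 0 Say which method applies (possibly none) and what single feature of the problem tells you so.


Technique: separation of variables — solved for the derivative, the right side splits multiplicatively into a function of each variable alone — divide and integrate each side. One could also solve this as an exact equation; with each coefficient in its own variable, separating is the same work with fewer steps.


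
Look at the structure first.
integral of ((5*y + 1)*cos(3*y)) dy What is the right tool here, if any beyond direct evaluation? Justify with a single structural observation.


Method: integration by parts — the integrand splits as 5*y + 1 times cos(3*y) — repeatedly differentiating the polynomial part kills it, which is the parts ladder.


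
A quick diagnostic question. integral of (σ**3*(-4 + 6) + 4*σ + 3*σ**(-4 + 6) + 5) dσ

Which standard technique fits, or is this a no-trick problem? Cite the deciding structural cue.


Method: no special technique — a term-by-term power-rule job in σ; no substitution or rearrangement earns its keep here.


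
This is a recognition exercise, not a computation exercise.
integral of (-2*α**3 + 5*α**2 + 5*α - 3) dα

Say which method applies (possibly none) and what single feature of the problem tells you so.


Method: no special technique — every term is a constant multiple of a power of α; term-wise power-rule integration needs no preliminary transformation.


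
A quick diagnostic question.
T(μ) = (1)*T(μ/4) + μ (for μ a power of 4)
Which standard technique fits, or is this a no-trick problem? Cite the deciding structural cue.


Technique: the master substitution — the recursive call is at index μ/4 rather than a shift, a divide-and-conquer shape — substituting μ = 4^m linearizes it.


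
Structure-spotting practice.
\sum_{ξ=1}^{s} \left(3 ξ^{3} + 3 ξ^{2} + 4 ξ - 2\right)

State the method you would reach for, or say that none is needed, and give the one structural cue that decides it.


Best approach: no special technique — recognize the absence of structure: constant-multiple powers of ξ summed plainly, no special method required.


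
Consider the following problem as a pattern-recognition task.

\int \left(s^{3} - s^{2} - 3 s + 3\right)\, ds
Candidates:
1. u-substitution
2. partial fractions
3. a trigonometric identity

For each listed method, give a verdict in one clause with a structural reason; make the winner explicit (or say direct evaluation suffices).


Technique: no special technique — nothing composite, nothing rational, nothing trigonometric — each constant-multiple power of s integrates by the power rule alone.
- u-substitution — any workable substitution here is cosmetic — the integrand is already in directly integrable form.
- partial fractions — the expression is not a ratio of polynomials that decomposes further.
- a trigonometric identity — with no trigonometric functions present, identity rewriting has no target.


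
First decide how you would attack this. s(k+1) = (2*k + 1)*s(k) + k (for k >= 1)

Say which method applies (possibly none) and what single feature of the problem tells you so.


Diagnosis: a summation factor — because the multiplier 2*k + 1 is index-dependent, divide through by its running product and sum the resulting differences.


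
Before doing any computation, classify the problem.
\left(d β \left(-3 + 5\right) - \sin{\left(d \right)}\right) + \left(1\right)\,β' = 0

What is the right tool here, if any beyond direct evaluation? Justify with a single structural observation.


Best approach: a linear integrating factor — the unknown enters only to the first power against a nonzero forcing term — the integrating-factor template applies directly.


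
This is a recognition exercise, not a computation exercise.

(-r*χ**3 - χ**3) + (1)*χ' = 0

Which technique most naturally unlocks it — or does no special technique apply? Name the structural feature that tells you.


Verdict: separation of variables — separating collects all χ-dependence with the derivative and leaves all r-dependence opposite: variables separate.


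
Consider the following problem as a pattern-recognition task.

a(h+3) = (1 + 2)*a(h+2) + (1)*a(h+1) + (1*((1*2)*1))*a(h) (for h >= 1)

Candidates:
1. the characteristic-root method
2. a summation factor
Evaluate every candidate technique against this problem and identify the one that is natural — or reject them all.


Technique: the characteristic-root method — try a geometric ansatz r^h: constant coefficients turn the recurrence into one polynomial equation in r.
- the characteristic-root method: yes — fits the structure here.
- a summation factor — the recurrence reaches back more than one step, outside the first-order family a summation factor normalizes.


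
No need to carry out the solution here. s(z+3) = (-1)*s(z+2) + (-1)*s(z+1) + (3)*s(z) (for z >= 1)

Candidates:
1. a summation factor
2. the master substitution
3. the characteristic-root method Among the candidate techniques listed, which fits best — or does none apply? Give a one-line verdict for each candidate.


Technique: the characteristic-root method — the recurrence is linear and homogeneous with constant coefficients, so the ansatz r^z turns it into a polynomial equation for r.
- a summation factor — a summation factor telescopes one-step recursions; this one carries higher-order memory.
- the master substitution: with no divided-index recursive call, reindexing by powers of a base buys nothing.
- the characteristic-root method — applies; the problem has the shape this method handles.


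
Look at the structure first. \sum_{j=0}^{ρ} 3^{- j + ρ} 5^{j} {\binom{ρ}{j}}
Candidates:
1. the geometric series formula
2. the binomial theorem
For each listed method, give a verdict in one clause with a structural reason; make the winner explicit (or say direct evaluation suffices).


Best approach: the binomial theorem — {\binom{ρ}{j}} weighting matched powers of 5 and 3 is the expanded form of (5 + 3)^ρ — fold it back up.
- the geometric series formula: the term-to-term ratio drifts with the index — the one thing the geometric formula cannot absorb.
- the binomial theorem: applies; the problem has the shape this method handles.


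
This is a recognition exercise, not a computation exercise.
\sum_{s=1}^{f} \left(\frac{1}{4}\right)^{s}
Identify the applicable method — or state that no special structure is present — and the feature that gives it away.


Verdict: the geometric series formula — consecutive terms stand in a fixed index-free ratio — the geometric sum formula closes it.


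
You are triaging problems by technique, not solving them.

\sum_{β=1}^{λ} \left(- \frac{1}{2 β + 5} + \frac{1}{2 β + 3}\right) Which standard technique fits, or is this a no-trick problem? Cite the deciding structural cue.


Method: telescoping — the generic term is a one-step difference of \frac{1}{2 β + 3}, so partial sums shortcut to endpoint evaluation.


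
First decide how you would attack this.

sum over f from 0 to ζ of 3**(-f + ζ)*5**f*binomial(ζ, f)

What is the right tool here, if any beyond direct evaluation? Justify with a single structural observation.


Verdict: the binomial theorem — binomial coefficients against complementary powers of 5 and 3: recognize the binomial expansion and resum.


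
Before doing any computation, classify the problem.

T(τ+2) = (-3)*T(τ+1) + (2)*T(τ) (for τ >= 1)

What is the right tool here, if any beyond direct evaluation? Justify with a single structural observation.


Technique: the characteristic-root method — fixed numeric weights on consecutive terms and no forcing term added: the root method in its home territory.


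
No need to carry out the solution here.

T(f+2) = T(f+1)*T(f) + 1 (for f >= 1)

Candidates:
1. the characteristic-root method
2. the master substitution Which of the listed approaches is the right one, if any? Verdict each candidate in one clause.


Verdict: no special technique — the recurrence is nonlinear in the sequence values; study it directly, no linear machinery applies.
- the characteristic-root method — the recursion is nonlinear in the sequence values, so no linear-modes ansatz applies.
- the master substitution — this is shift-type recursion, outside the divide-and-conquer template.


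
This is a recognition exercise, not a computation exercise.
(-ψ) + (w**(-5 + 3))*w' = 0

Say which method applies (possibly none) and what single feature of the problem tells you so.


Diagnosis: separation of variables — all dependence on the two variables factors apart, the defining separable shape. An exactness check succeeds on this form as well — separation and the potential function arrive at the same answer, separation more directly.


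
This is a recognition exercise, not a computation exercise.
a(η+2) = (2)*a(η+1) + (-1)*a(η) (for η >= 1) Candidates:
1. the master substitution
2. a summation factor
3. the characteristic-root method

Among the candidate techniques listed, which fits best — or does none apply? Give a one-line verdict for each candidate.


Verdict: the characteristic-root method — no index-dependence in the weights and nothing inhomogeneous: classic characteristic-equation setup.
- the master substitution: this is shift-type recursion, outside the divide-and-conquer template.
- a summation factor — a summation factor telescopes one-step recursions; this one carries higher-order memory.
- the characteristic-root method — applicable, and directly so.


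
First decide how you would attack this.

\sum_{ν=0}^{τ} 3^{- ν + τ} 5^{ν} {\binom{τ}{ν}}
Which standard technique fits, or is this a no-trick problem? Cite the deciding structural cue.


Best approach: the binomial theorem — terms weighting {\binom{τ}{ν}} against matched powers of 5 and 3 reassemble into (5 + 3)^τ by the binomial theorem.


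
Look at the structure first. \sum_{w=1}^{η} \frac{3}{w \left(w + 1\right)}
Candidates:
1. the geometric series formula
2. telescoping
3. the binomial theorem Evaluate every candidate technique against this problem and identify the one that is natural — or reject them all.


Method: telescoping — the denominator's roots in \frac{3}{w \left(w + 1\right)} sit an integer apart: decomposition produces a self-cancelling chain.
- the geometric series formula — the term-to-term ratio drifts with the index — the one thing the geometric formula cannot absorb.
- telescoping — yes, a natural case for it.
- the binomial theorem: the summand does not match any term pattern of an expanded binomial power.


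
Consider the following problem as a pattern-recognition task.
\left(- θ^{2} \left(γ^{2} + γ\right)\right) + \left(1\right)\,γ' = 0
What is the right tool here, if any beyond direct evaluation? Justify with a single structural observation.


Verdict: separation of variables — the slope splits multiplicatively: θ^{2} carrying all θ-dependence times γ^{2} + γ carrying all γ-dependence — separate and integrate. A Bernoulli rewrite would carry it as the equation stands — separating the variables needs no rearrangement either.


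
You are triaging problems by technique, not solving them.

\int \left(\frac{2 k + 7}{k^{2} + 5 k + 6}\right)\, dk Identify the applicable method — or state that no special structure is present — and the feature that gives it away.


Diagnosis: partial fractions — the denominator k^{2} + 5 k + 6 factors, so the quotient decomposes into elementary partial fractions term by term.


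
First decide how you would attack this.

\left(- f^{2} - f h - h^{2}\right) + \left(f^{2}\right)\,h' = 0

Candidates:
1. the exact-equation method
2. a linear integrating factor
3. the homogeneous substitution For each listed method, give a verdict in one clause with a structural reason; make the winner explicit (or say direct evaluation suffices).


Best approach: the homogeneous substitution — scaling f and h together leaves the slope fixed — it depends only on h/f, so substitute the ratio.
- the exact-equation method: exactness fails on the nose — the mixed partials do not match.
- a linear integrating factor: a nonlinear term in the unknown puts this outside the integrating-factor template.
- the homogeneous substitution: applies; the problem has the shape this method handles.


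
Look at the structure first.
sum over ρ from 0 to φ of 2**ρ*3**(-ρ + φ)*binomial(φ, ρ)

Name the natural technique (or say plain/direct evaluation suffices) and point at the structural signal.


Technique: the binomial theorem — binomial(φ, ρ) weighting matched powers of 2 and 3 is the expanded form of (2 + 3)^φ — fold it back up.


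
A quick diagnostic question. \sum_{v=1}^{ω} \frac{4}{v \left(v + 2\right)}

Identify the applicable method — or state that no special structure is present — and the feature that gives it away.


Verdict: telescoping — \frac{4}{v \left(v + 2\right)} hides a difference of shifted reciprocals — decompose it and the middle of the sum vanishes.


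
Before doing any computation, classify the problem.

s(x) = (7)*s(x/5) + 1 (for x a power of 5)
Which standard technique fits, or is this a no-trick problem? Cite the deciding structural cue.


Technique: the master substitution — the argument contracts 5-fold per step: reindex x exponentially and solve the linear recurrence in the new index.


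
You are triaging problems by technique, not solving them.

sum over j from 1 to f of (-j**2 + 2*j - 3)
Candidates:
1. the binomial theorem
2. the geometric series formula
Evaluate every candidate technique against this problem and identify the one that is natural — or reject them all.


Diagnosis: no special technique — Faulhaber territory: sum each constant-multiple power of j with its closed-form formula, no trick required.
- the binomial theorem — there is no pair of bases whose matched powers would reassemble into a single binomial power.
- the geometric series formula — the term-to-term ratio drifts with the index — the one thing the geometric formula cannot absorb.


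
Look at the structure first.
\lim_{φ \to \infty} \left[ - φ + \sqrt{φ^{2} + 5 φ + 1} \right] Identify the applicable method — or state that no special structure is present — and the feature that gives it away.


Diagnosis: conjugate multiplication — two divergent pieces with a minus sign between them and a radical in the mix: rationalize \sqrt{φ^{2} + 5 φ + 1} - φ before any limit law applies.


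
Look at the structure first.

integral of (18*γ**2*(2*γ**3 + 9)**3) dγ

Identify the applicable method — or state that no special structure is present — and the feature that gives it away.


Best approach: u-substitution — collected, the integrand has one factor that is, up to a constant, the derivative of an inner expression the rest depends on — substitute for that inner expression. Expanding everything out would also get there; the substitution is the systematic route.


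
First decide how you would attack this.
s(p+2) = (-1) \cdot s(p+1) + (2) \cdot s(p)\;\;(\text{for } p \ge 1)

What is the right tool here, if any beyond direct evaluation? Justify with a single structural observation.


Best approach: the characteristic-root method — constant coefficients and linearity mean the ansatz r^p reduces it to solving the characteristic polynomial.


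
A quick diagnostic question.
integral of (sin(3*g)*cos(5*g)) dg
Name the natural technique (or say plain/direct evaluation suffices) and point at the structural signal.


Best approach: a trigonometric identity — apply product-to-sum to sin(3*g)*cos(5*g): two clean single-angle terms replace one awkward product.


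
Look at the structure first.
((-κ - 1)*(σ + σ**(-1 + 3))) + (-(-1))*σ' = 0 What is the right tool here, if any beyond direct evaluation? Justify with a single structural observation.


Verdict: separation of variables — all dependence on the two variables factors apart, the defining separable shape. A Bernoulli substitution applies to this equation as given; separation takes the same equation in its displayed form.


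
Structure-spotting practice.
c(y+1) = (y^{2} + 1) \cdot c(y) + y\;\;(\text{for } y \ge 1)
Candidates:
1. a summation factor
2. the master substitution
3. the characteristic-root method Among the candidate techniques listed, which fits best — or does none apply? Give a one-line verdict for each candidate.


Method: a summation factor — an index-dependent multiplier y^{2} + 1 rules out characteristic roots; a summation factor converts it to a pure difference.
- a summation factor: yes, a natural case for it.
- the master substitution — there is no divide-the-index recursive argument.
- the characteristic-root method — an index-dependent weight blocks the pure exponential ansatz.


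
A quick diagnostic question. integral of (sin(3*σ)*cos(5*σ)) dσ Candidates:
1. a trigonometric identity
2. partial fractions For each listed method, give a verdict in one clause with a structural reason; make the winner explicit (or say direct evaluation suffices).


Method: a trigonometric identity — the product sin(3*σ)*cos(5*σ) converts to a sum of single-frequency sinusoids via the product-to-sum identity.
- a trigonometric identity — yes — fits the structure here.
- partial fractions — the expression is not a ratio of polynomials that decomposes further.


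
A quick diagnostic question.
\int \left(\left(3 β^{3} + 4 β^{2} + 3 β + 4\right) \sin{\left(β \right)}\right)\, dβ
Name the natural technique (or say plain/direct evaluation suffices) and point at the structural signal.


Verdict: integration by parts — differentiate 3 β^{3} + 4 β^{2} + 3 β + 4, integrate \sin{\left(β \right)}: each pass lowers the polynomial degree, so parts terminates.


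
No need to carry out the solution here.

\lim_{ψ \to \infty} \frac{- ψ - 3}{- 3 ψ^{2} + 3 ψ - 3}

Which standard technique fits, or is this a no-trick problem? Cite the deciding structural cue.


Verdict: dominant-term comparison — at large ψ only the top-degree terms survive; compare the leading terms and the limit falls out. l'Hôpital's at-infinity variant applies to the expression viewed as a single quotient; the leading-term comparison is the direct route.


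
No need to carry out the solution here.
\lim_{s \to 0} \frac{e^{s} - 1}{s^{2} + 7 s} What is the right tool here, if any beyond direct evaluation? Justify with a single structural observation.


Best approach: l'Hôpital's rule (0/0) — plug in 0: top and bottom both hit zero, so differentiate each and retry. Expanding numerator and denominator to first order gives the same value — the rule automates exactly that.


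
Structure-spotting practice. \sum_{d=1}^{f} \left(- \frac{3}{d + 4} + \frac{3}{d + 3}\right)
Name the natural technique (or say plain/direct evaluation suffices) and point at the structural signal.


Best approach: telescoping — consecutive terms evaluate one function at adjacent indices (\frac{3}{d + 3} is its current value): one term's tail is the next term's head, so the chain collapses.


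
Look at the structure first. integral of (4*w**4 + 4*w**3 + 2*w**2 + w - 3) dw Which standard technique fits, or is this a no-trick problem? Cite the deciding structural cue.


Diagnosis: no special technique — a term-by-term power-rule job in w; no substitution or rearrangement earns its keep here.


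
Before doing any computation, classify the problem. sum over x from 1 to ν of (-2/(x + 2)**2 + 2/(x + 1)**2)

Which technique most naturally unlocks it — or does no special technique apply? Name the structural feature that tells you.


Technique: telescoping — the summand is built as 2/(x + 1)**2 minus its own successor — adjacent terms annihilate down the line.


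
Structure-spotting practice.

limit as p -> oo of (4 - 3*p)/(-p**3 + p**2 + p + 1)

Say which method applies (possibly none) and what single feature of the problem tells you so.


Diagnosis: dominant-term comparison — divide through by the highest power of p; every lower-order term dies and the dominant terms decide the limit. l'Hôpital's at-infinity variant applies to the expression viewed as a single quotient; the leading-term comparison is the direct route.


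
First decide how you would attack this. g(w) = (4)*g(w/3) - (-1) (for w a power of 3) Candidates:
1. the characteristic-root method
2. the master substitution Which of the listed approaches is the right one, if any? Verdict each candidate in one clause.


Method: the master substitution — treat m = log base 3 of w as the new clock: one recursion step advances m by one while w scales by 3.
- the characteristic-root method — the recursion divides its index rather than shifting it — outside the constant-shift family the root method covers.
- the master substitution — yes, a natural case for it.


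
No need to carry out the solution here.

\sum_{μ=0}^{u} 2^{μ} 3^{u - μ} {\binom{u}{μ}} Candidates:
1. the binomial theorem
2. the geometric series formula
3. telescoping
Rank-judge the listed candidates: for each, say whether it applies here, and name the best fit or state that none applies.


Method: the binomial theorem — binomial coefficients against complementary powers of 2 and 3: recognize the binomial expansion and resum.
- the binomial theorem — a fit — the right tool for this form.
- the geometric series formula: the term-to-term ratio changes with the index, so the geometric formula cannot close it.
- telescoping — the summand is not presented as a shifted difference — a telescoping rewrite may exist, but the displayed structure does not offer one.


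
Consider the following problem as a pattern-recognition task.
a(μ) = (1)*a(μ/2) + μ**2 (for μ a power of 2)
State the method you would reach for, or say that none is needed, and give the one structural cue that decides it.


Verdict: the master substitution — recursion at μ/2 is multiplicative in the index; logarithmic reindexing via μ = 2^m linearizes it.


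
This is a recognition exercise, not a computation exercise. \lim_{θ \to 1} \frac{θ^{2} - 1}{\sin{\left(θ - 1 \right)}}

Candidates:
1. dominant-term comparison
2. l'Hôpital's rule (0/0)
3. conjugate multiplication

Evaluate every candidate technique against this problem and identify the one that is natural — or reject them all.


Verdict: l'Hôpital's rule (0/0) — substituting 1 gives 0 over 0; differentiate top and bottom once and re-evaluate. A local series expansion at the point resolves it as well; the rule is the packaged version of that step.
- dominant-term comparison — no dominant-degree comparison decides it.
- l'Hôpital's rule (0/0) — applies; the problem has the shape this method handles.
- conjugate multiplication — rationalization has no target — no divergent radical difference appears.


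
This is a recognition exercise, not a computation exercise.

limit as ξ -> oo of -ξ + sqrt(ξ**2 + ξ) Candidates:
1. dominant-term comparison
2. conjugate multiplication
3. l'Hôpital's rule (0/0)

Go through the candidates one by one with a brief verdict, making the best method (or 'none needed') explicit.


Technique: conjugate multiplication — infinity minus infinity with a radical in play — multiply by the conjugate so the divergences of sqrt(ξ**2 + ξ) and ξ annihilate.
- dominant-term comparison — no dominant-degree comparison decides it.
- conjugate multiplication: a fit — the right tool for this form.
- l'Hôpital's rule (0/0) — no quotient structure at all: the clash is ∞ minus ∞, which rationalizing converts into a tractable ratio.


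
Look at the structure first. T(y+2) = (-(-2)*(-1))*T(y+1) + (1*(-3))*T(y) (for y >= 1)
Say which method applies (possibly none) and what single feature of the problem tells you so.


Verdict: the characteristic-root method — the recurrence is linear and homogeneous with constant coefficients, so the ansatz r^y turns it into a polynomial equation for r.


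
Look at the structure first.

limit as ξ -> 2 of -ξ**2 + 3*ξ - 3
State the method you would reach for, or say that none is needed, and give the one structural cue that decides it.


Diagnosis: no special technique — the expression is continuous at the evaluation point — substitute directly; no indeterminate form appears.


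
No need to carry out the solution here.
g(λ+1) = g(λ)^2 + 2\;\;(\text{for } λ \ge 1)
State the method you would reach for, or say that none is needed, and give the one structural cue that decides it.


Method: no special technique — the recurrence is nonlinear in the sequence terms; no linear-recurrence method fits it as written — one iterates or studies it directly.


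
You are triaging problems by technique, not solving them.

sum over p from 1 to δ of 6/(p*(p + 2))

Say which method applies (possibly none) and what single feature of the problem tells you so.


Technique: telescoping — split 6/(p*(p + 2)) by partial fractions and the pieces are one function at shifted arguments — interior terms cancel.


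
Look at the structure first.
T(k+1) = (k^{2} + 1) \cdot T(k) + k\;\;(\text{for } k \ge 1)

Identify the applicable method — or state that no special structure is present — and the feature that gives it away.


Technique: a summation factor — first-order, linear, moving coefficient k^{2} + 1: the discrete analogue of an integrating factor handles it.


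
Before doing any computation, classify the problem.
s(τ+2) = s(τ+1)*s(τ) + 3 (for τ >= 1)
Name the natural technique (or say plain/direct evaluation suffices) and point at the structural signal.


Best approach: no special technique — no ansatz, no master substitution, no summation factor survives the nonlinearity here.


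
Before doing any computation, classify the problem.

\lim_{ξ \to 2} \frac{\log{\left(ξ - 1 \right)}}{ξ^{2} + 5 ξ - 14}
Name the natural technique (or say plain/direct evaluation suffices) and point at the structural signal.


Technique: l'Hôpital's rule (0/0) — numerator and denominator both vanish at 2 — a genuine 0/0 form, which is exactly when l'Hôpital applies. The standard small-argument limits would also carry it; the rule is the systematic route.
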